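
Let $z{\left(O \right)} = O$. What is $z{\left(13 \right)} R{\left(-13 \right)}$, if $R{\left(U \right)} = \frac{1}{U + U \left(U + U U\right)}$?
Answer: $- \frac{1}{157} \approx -0.0063694$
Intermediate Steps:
$R{\left(U \right)} = \frac{1}{U + U \left(U + U^{2}\right)}$
$z{\left(13 \right)} R{\left(-13 \right)} = 13 \frac{1}{\left(-13\right) \left(1 - 13 + \left(-13\right)^{2}\right)} = 13 \left(- \frac{1}{13 \left(1 - 13 + 169\right)}\right) = 13 \left(- \frac{1}{13 \cdot 157}\right) = 13 \left(\left(- \frac{1}{13}\right) \frac{1}{157}\right) = 13 \left(- \frac{1}{2041}\right) = - \frac{1}{157}$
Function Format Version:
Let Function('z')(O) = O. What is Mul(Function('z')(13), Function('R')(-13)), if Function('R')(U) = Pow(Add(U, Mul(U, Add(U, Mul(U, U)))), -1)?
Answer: Rational(-1, 157) ≈ -0.0063694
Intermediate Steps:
Function('R')(U) = Pow(Add(U, Mul(U, Add(U, Pow(U, 2)))), -1)
Mul(Function('z')(13), Function('R')(-13)) = Mul(13, Mul(Pow(-13, -1), Pow(Add(1, -13, Pow(-13, 2)), -1))) = Mul(13, Mul(Rational(-1, 13), Pow(Add(1, -13, 169), -1))) = Mul(13, Mul(Rational(-1, 13), Pow(157, -1))) = Mul(13, Mul(Rational(-1, 13), Rational(1, 157))) = Mul(13, Rational(-1, 2041)) = Rational(-1, 157)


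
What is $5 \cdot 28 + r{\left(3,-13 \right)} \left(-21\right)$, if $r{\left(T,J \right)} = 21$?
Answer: $-301$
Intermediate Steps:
$5 \cdot 28 + r{\left(3,-13 \right)} \left(-21\right) = 5 \cdot 28 + 21 \left(-21\right) = 140 - 441 = -301$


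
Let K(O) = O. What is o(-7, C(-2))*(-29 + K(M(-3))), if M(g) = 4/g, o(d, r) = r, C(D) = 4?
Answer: -364/3 ≈ -121.33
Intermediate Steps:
o(-7, C(-2))*(-29 + K(M(-3))) = 4*(-29 + 4/(-3)) = 4*(-29 + 4*(-⅓)) = 4*(-29 - 4/3) = 4*(-91/3) = -364/3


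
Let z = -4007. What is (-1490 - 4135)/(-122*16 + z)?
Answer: 5625/5959 ≈ 0.94395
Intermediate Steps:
(-1490 - 4135)/(-122*16 + z) = (-1490 - 4135)/(-122*16 - 4007) = -5625/(-1952 - 4007) = -5625/(-5959) = -5625*(-1/5959) = 5625/5959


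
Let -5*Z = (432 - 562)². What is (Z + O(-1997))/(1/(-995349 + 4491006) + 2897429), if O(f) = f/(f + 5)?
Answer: -7843045975897/6725269529327056 ≈ -0.0011662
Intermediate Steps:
Z = -3380 (Z = -(432 - 562)²/5 = -⅕*(-130)² = -⅕*16900 = -3380)
O(f) = f/(5 + f)
(Z + O(-1997))/(1/(-995349 + 4491006) + 2897429) = (-3380 - 1997/(5 - 1997))/(1/(-995349 + 4491006) + 2897429) = (-3380 - 1997/(-1992))/(1/3495657 + 2897429) = (-3380 - 1997*(-1/1992))/(1/3495657 + 2897429) = (-3380 + 1997/1992)/(10128417965854/3495657) = -6730963/1992*3495657/10128417965854 = -7843045975897/6725269529327056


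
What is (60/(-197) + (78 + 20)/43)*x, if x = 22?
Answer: 367972/8471 ≈ 43.439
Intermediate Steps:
(60/(-197) + (78 + 20)/43)*x = (60/(-197) + (78 + 20)/43)*22 = (60*(-1/197) + 98*(1/43))*22 = (-60/197 + 98/43)*22 = (16726/8471)*22 = 367972/8471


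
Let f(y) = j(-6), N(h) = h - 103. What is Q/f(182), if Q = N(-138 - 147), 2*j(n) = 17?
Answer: -776/17 ≈ -45.647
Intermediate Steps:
j(n) = 17/2 (j(n) = (½)*17 = 17/2)
N(h) = -103 + h
f(y) = 17/2
Q = -388 (Q = -103 + (-138 - 147) = -103 - 285 = -388)
Q/f(182) = -388/17/2 = -388*2/17 = -776/17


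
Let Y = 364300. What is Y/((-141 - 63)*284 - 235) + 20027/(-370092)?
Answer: -135989506217/21528621732 ≈ -6.3167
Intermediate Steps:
Y/((-141 - 63)*284 - 235) + 20027/(-370092) = 364300/((-141 - 63)*284 - 235) + 20027/(-370092) = 364300/(-204*284 - 235) + 20027*(-1/370092) = 364300/(-57936 - 235) - 20027/370092 = 364300/(-58171) - 20027/370092 = 364300*(-1/58171) - 20027/370092 = -364300/58171 - 20027/370092 = -135989506217/21528621732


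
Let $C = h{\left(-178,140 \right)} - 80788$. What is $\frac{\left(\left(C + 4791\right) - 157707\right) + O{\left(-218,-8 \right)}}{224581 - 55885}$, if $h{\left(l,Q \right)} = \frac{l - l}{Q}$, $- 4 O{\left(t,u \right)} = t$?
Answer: $- \frac{467299}{337392} \approx -1.385$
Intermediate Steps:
$O{\left(t,u \right)} = - \frac{t}{4}$
$h{\left(l,Q \right)} = 0$ ($h{\left(l,Q \right)} = \frac{0}{Q} = 0$)
$C = -80788$ ($C = 0 - 80788 = -80788$)
$\frac{\left(\left(C + 4791\right) - 157707\right) + O{\left(-218,-8 \right)}}{224581 - 55885} = \frac{\left(\left(-80788 + 4791\right) - 157707\right) - - \frac{109}{2}}{224581 - 55885} = \frac{\left(-75997 - 157707\right) + \frac{109}{2}}{168696} = \left(-233704 + \frac{109}{2}\right) \frac{1}{168696} = \left(- \frac{467299}{2}\right) \frac{1}{168696} = - \frac{467299}{337392}$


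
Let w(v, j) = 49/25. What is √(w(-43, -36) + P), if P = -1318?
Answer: I*√32901/5 ≈ 36.277*I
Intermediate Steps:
w(v, j) = 49/25 (w(v, j) = 49*(1/25) = 49/25)
√(w(-43, -36) + P) = √(49/25 - 1318) = √(-32901/25) = I*√32901/5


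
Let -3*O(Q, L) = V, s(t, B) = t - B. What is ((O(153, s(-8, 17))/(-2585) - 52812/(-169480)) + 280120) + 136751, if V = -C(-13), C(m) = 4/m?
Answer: 71227158400399/170861262 ≈ 4.1687e+5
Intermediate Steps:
V = 4/13 (V = -4/(-13) = -4*(-1)/13 = -1*(-4/13) = 4/13 ≈ 0.30769)
O(Q, L) = -4/39 (O(Q, L) = -⅓*4/13 = -4/39)
((O(153, s(-8, 17))/(-2585) - 52812/(-169480)) + 280120) + 136751 = ((-4/39/(-2585) - 52812/(-169480)) + 280120) + 136751 = ((-4/39*(-1/2585) - 52812*(-1/169480)) + 280120) + 136751 = ((4/100815 + 13203/42370) + 280120) + 136751 = (53249197/170861262 + 280120) + 136751 = 47861709960637/170861262 + 136751 = 71227158400399/170861262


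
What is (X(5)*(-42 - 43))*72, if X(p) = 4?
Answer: -24480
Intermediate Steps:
(X(5)*(-42 - 43))*72 = (4*(-42 - 43))*72 = (4*(-85))*72 = -340*72 = -24480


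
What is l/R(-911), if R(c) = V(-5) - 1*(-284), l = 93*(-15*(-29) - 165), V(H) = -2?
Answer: 4185/47 ≈ 89.043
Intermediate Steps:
l = 25110 (l = 93*(435 - 165) = 93*270 = 25110)
R(c) = 282 (R(c) = -2 - 1*(-284) = -2 + 284 = 282)
l/R(-911) = 25110/282 = 25110*(1/282) = 4185/47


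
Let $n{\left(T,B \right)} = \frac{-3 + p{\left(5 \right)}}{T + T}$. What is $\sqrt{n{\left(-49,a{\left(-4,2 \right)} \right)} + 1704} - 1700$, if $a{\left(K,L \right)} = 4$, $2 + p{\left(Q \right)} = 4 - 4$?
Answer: $-1700 + \frac{\sqrt{333994}}{14} \approx -1658.7$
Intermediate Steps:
$p{\left(Q \right)} = -2$ ($p{\left(Q \right)} = -2 + \left(4 - 4\right) = -2 + 0 = -2$)
$n{\left(T,B \right)} = - \frac{5}{2 T}$ ($n{\left(T,B \right)} = \frac{-3 - 2}{T + T} = - \frac{5}{2 T}$)
$\sqrt{n{\left(-49,a{\left(-4,2 \right)} \right)} + 1704} - 1700 = \sqrt{- \frac{5}{2 \left(-49\right)} + 1704} - 1700 = \sqrt{\left(- \frac{5}{2}\right) \left(- \frac{1}{49}\right) + 1704} - 1700 = \sqrt{\frac{5}{98} + 1704} - 1700 = \sqrt{\frac{166997}{98}} - 1700 = \frac{\sqrt{333994}}{14} - 1700 = -1700 + \frac{\sqrt{333994}}{14}$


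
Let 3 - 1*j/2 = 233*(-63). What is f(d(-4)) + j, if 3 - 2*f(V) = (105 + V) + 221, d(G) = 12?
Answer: 58393/2 ≈ 29197.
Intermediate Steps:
j = 29364 (j = 6 - 466*(-63) = 6 - 2*(-14679) = 6 + 29358 = 29364)
f(V) = -323/2 - V/2 (f(V) = 3/2 - ((105 + V) + 221)/2 = 3/2 - (326 + V)/2 = 3/2 + (-163 - V/2) = -323/2 - V/2)
f(d(-4)) + j = (-323/2 - ½*12) + 29364 = (-323/2 - 6) + 29364 = -335/2 + 29364 = 58393/2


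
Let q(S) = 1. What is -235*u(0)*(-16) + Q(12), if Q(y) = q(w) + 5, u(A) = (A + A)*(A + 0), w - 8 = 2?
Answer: 6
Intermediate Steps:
w = 10 (w = 8 + 2 = 10)
u(A) = 2*A² (u(A) = (2*A)*A = 2*A²)
Q(y) = 6 (Q(y) = 1 + 5 = 6)
-235*u(0)*(-16) + Q(12) = -235*2*0²*(-16) + 6 = -235*2*0*(-16) + 6 = -0*(-16) + 6 = -235*0 + 6 = 0 + 6 = 6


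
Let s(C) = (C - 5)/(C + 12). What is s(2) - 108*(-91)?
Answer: 137589/14 ≈ 9827.8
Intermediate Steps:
s(C) = (-5 + C)/(12 + C)
s(2) - 108*(-91) = (-5 + 2)/(12 + 2) - 108*(-91) = -3/14 + 9828 = 137589/14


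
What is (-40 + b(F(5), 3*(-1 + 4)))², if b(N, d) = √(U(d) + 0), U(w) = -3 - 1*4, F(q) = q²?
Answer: (40 - I*√7)² ≈ 1593.0 - 211.66*I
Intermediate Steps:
U(w) = -7 (U(w) = -3 - 4 = -7)
b(N, d) = I*√7 (b(N, d) = √(-7 + 0) = √(-7) = I*√7)
(-40 + b(F(5), 3*(-1 + 4)))² = (-40 + I*√7)²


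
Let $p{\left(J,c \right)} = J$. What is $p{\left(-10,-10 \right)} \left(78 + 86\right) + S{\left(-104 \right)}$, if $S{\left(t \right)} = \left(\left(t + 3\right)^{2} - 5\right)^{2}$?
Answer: $103956776$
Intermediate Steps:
$S{\left(t \right)} = \left(-5 + \left(3 + t\right)^{2}\right)^{2}$ ($S{\left(t \right)} = \left(\left(3 + t\right)^{2} - 5\right)^{2} = \left(-5 + \left(3 + t\right)^{2}\right)^{2}$)
$p{\left(-10,-10 \right)} \left(78 + 86\right) + S{\left(-104 \right)} = - 10 \left(78 + 86\right) + \left(-5 + \left(3 - 104\right)^{2}\right)^{2} = \left(-10\right) 164 + \left(-5 + \left(-101\right)^{2}\right)^{2} = -1640 + \left(-5 + 10201\right)^{2} = -1640 + 10196^{2} = -1640 + 103958416 = 103956776$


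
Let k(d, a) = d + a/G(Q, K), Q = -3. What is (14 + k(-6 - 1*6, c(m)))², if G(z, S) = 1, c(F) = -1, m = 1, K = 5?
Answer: 1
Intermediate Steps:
k(d, a) = a + d (k(d, a) = d + a/1 = d + a*1 = d + a = a + d)
(14 + k(-6 - 1*6, c(m)))² = (14 + (-1 + (-6 - 1*6)))² = (14 + (-1 + (-6 - 6)))² = (14 + (-1 - 12))² = (14 - 13)² = 1² = 1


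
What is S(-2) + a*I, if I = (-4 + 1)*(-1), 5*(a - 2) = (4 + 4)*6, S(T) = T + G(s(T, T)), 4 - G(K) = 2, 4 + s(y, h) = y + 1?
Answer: 174/5 ≈ 34.800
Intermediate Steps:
s(y, h) = -3 + y (s(y, h) = -4 + (y + 1) = -4 + (1 + y) = -3 + y)
G(K) = 2 (G(K) = 4 - 1*2 = 4 - 2 = 2)
S(T) = 2 + T (S(T) = T + 2 = 2 + T)
a = 58/5 (a = 2 + ((4 + 4)*6)/5 = 2 + (8*6)/5 = 2 + (⅕)*48 = 2 + 48/5 = 58/5 ≈ 11.600)
I = 3 (I = -3*(-1) = 3)
S(-2) + a*I = (2 - 2) + (58/5)*3 = 0 + 174/5 = 174/5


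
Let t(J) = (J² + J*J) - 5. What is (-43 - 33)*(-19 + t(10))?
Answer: -13376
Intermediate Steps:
t(J) = -5 + 2*J² (t(J) = (J² + J²) - 5 = 2*J² - 5 = -5 + 2*J²)
(-43 - 33)*(-19 + t(10)) = (-43 - 33)*(-19 + (-5 + 2*10²)) = -76*(-19 + (-5 + 2*100)) = -76*(-19 + (-5 + 200)) = -76*(-19 + 195) = -76*176 = -13376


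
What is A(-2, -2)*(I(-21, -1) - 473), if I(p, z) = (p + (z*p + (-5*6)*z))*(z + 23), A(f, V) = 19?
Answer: 3553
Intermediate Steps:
I(p, z) = (23 + z)*(p - 30*z + p*z) (I(p, z) = (p + (p*z - 30*z))*(23 + z) = (p + (-30*z + p*z))*(23 + z) = (p - 30*z + p*z)*(23 + z) = (23 + z)*(p - 30*z + p*z))
A(-2, -2)*(I(-21, -1) - 473) = 19*((-690*(-1) - 30*(-1)² + 23*(-21) - 21*(-1)² + 24*(-21)*(-1)) - 473) = 19*((690 - 30*1 - 483 - 21*1 + 504) - 473) = 19*((690 - 30 - 483 - 21 + 504) - 473) = 19*(660 - 473) = 19*187 = 3553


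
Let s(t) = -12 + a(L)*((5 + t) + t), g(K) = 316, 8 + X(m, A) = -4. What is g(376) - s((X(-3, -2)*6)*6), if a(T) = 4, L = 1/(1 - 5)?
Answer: 3764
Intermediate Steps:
X(m, A) = -12 (X(m, A) = -8 - 4 = -12)
L = -1/4 (L = 1/(-4) = -1/4 ≈ -0.25000)
s(t) = 8 + 8*t (s(t) = -12 + 4*((5 + t) + t) = -12 + 4*(5 + 2*t) = -12 + (20 + 8*t) = 8 + 8*t)
g(376) - s((X(-3, -2)*6)*6) = 316 - (8 + 8*(-12*6*6)) = 316 - (8 + 8*(-72*6)) = 316 - (8 + 8*(-432)) = 316 - (8 - 3456) = 316 - 1*(-3448) = 316 + 3448 = 3764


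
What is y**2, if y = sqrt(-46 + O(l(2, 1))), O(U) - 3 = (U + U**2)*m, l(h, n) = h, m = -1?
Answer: -49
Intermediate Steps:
O(U) = 3 - U - U**2 (O(U) = 3 + (U + U**2)*(-1) = 3 + (-U - U**2) = 3 - U - U**2)
y = 7*I (y = sqrt(-46 + (3 - 1*2 - 1*2**2)) = sqrt(-46 + (3 - 2 - 1*4)) = sqrt(-46 + (3 - 2 - 4)) = sqrt(-46 - 3) = sqrt(-49) = 7*I ≈ 7.0*I)
y**2 = (7*I)**2 = -49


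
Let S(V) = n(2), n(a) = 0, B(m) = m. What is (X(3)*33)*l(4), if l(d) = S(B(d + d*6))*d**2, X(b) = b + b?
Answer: 0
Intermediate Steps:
X(b) = 2*b
S(V) = 0
l(d) = 0 (l(d) = 0*d**2 = 0)
(X(3)*33)*l(4) = ((2*3)*33)*0 = (6*33)*0 = 198*0 = 0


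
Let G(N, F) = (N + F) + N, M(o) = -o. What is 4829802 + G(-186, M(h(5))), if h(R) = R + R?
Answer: 4829420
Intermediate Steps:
h(R) = 2*R
G(N, F) = F + 2*N (G(N, F) = (F + N) + N = F + 2*N)
4829802 + G(-186, M(h(5))) = 4829802 + (-2*5 + 2*(-186)) = 4829802 + (-1*10 - 372) = 4829802 + (-10 - 372) = 4829802 - 382 = 4829420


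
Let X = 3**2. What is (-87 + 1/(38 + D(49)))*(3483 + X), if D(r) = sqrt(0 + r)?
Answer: -1518632/5 ≈ -3.0373e+5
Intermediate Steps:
D(r) = sqrt(r)
X = 9
(-87 + 1/(38 + D(49)))*(3483 + X) = (-87 + 1/(38 + sqrt(49)))*(3483 + 9) = (-87 + 1/(38 + 7))*3492 = (-87 + 1/45)*3492 = -3914/45*3492 = -1518632/5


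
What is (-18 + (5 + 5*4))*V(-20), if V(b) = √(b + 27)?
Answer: 7*√7 ≈ 18.520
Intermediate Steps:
V(b) = √(27 + b)
(-18 + (5 + 5*4))*V(-20) = (-18 + (5 + 5*4))*√(27 - 20) = (-18 + (5 + 20))*√7 = (-18 + 25)*√7 = 7*√7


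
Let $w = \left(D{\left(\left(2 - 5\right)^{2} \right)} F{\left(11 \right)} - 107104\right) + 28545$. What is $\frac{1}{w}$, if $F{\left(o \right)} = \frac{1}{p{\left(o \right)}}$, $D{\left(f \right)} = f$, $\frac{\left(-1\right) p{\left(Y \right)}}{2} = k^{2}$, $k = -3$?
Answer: $- \frac{2}{157119} \approx -1.2729 \cdot 10^{-5}$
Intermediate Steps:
$p{\left(Y \right)} = -18$ ($p{\left(Y \right)} = - 2 \left(-3\right)^{2} = \left(-2\right) 9 = -18$)
$F{\left(o \right)} = - \frac{1}{18}$ ($F{\left(o \right)} = \frac{1}{-18} = - \frac{1}{18}$)
$w = - \frac{157119}{2}$ ($w = \left(\left(2 - 5\right)^{2} \left(- \frac{1}{18}\right) - 107104\right) + 28545 = \left(\left(-3\right)^{2} \left(- \frac{1}{18}\right) - 107104\right) + 28545 = \left(9 \left(- \frac{1}{18}\right) - 107104\right) + 28545 = \left(- \frac{1}{2} - 107104\right) + 28545 = - \frac{214209}{2} + 28545 = - \frac{157119}{2} \approx -78560.0$)
$\frac{1}{w} = \frac{1}{- \frac{157119}{2}} = - \frac{2}{157119}$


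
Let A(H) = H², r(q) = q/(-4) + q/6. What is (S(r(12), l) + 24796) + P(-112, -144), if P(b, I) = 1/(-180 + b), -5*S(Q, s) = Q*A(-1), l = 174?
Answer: 36202447/1460 ≈ 24796.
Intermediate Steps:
r(q) = -q/12 (r(q) = q*(-¼) + q*(⅙) = -q/4 + q/6 = -q/12)
S(Q, s) = -Q/5 (S(Q, s) = -Q*(-1)²/5 = -Q/5)
(S(r(12), l) + 24796) + P(-112, -144) = (-(-1)*12/60 + 24796) + 1/(-180 - 112) = (-⅕*(-1) + 24796) + 1/(-292) = (⅕ + 24796) - 1/292 = 123981/5 - 1/292 = 36202447/1460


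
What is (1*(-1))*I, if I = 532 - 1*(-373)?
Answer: -905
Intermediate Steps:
I = 905 (I = 532 + 373 = 905)
(1*(-1))*I = (1*(-1))*905 = -1*905 = -905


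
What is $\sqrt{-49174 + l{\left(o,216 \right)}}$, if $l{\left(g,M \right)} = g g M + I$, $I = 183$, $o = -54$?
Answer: $\sqrt{580865} \approx 762.14$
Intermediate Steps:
$l{\left(g,M \right)} = 183 + M g^{2}$ ($l{\left(g,M \right)} = g g M + 183 = g^{2} M + 183 = M g^{2} + 183 = 183 + M g^{2}$)
$\sqrt{-49174 + l{\left(o,216 \right)}} = \sqrt{-49174 + \left(183 + 216 \left(-54\right)^{2}\right)} = \sqrt{-49174 + \left(183 + 216 \cdot 2916\right)} = \sqrt{-49174 + \left(183 + 629856\right)} = \sqrt{-49174 + 630039} = \sqrt{580865}$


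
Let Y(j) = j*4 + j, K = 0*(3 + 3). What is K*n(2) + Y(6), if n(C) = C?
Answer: 30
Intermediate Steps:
K = 0 (K = 0*6 = 0)
Y(j) = 5*j (Y(j) = 4*j + j = 5*j)
K*n(2) + Y(6) = 0*2 + 5*6 = 0 + 30 = 30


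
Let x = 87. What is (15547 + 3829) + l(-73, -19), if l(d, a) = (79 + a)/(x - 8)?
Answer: 1530764/79 ≈ 19377.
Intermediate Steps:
l(d, a) = 1 + a/79 (l(d, a) = (79 + a)/(87 - 8) = (79 + a)/79 = (79 + a)*(1/79) = 1 + a/79)
(15547 + 3829) + l(-73, -19) = (15547 + 3829) + (1 + (1/79)*(-19)) = 19376 + (1 - 19/79) = 19376 + 60/79 = 1530764/79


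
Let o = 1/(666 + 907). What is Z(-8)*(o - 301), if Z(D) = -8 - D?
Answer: 0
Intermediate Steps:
o = 1/1573 ≈ 0.00063573
Z(-8)*(o - 301) = (-8 - 1*(-8))*(1/1573 - 301) = (-8 + 8)*(-473472/1573) = 0*(-473472/1573) = 0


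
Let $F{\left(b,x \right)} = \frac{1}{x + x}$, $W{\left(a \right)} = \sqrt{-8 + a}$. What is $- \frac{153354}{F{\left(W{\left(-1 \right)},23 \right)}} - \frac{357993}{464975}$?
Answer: $- \frac{3280066060893}{464975} \approx -7.0543 \cdot 10^{6}$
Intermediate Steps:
$F{\left(b,x \right)} = \frac{1}{2 x}$
$- \frac{153354}{F{\left(W{\left(-1 \right)},23 \right)}} - \frac{357993}{464975} = - \frac{153354}{\frac{1}{2} \cdot \frac{1}{23}} - \frac{357993}{464975} = - 153354 \frac{1}{\frac{1}{46}} - \frac{357993}{464975} = \left(-153354\right) 46 - \frac{357993}{464975} = -7054284 - \frac{357993}{464975} = - \frac{3280066060893}{464975}$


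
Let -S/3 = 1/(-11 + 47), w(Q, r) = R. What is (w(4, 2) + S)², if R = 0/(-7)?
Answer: 1/144 ≈ 0.0069444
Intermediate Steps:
R = 0 (R = 0*(-⅐) = 0)
w(Q, r) = 0
S = -1/12 (S = -3/(-11 + 47) = -3/36 = -3*1/36 = -1/12 ≈ -0.083333)
(w(4, 2) + S)² = (0 - 1/12)² = (-1/12)² = 1/144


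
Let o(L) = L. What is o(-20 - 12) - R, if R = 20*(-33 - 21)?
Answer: 1048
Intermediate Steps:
R = -1080 (R = 20*(-54) = -1080)
o(-20 - 12) - R = (-20 - 12) - 1*(-1080) = -32 + 1080 = 1048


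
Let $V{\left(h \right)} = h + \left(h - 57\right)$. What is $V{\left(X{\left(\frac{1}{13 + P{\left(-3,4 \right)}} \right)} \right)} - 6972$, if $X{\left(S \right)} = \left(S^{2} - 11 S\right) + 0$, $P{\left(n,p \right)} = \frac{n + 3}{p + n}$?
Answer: $- \frac{1188185}{169} \approx -7030.7$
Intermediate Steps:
$P{\left(n,p \right)} = \frac{3 + n}{n + p}$
$X{\left(S \right)} = S^{2} - 11 S$
$V{\left(h \right)} = -57 + 2 h$ ($V{\left(h \right)} = h + \left(-57 + h\right) = -57 + 2 h$)
$V{\left(X{\left(\frac{1}{13 + P{\left(-3,4 \right)}} \right)} \right)} - 6972 = \left(-57 + 2 \frac{-11 + \frac{1}{13 + \frac{3 - 3}{-3 + 4}}}{13 + \frac{3 - 3}{-3 + 4}}\right) - 6972 = \left(-57 + 2 \frac{-11 + \frac{1}{13 + 1^{-1} \cdot 0}}{13 + 1^{-1} \cdot 0}\right) - 6972 = \left(-57 + 2 \frac{-11 + \frac{1}{13 + 1 \cdot 0}}{13 + 1 \cdot 0}\right) - 6972 = \left(-57 + 2 \frac{-11 + \frac{1}{13 + 0}}{13 + 0}\right) - 6972 = \left(-57 + 2 \frac{-11 + \frac{1}{13}}{13}\right) - 6972 = \left(-57 + 2 \cdot \frac{1}{13} \left(- \frac{142}{13}\right)\right) - 6972 = \left(-57 + 2 \left(- \frac{142}{169}\right)\right) - 6972 = \left(-57 - \frac{284}{169}\right) - 6972 = - \frac{9917}{169} - 6972 = - \frac{1188185}{169}$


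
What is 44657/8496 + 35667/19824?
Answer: 26225/3717 ≈ 7.0554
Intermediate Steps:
44657/8496 + 35667/19824 = 44657*(1/8496) + 35667*(1/19824) = 44657/8496 + 11889/6608 = 26225/3717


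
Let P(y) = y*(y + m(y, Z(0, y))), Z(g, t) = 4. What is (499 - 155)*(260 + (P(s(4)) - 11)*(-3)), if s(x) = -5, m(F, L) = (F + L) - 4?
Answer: 49192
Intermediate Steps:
m(F, L) = -4 + F + L
P(y) = 2*y**2 (P(y) = y*(y + (-4 + y + 4)) = y*(y + y) = y*(2*y) = 2*y**2)
(499 - 155)*(260 + (P(s(4)) - 11)*(-3)) = (499 - 155)*(260 + (2*(-5)**2 - 11)*(-3)) = 344*(260 + (2*25 - 11)*(-3)) = 344*(260 + (50 - 11)*(-3)) = 344*(260 + 39*(-3)) = 344*(260 - 117) = 344*143 = 49192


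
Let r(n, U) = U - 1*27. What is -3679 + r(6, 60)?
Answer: -3646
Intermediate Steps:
r(n, U) = -27 + U (r(n, U) = U - 27 = -27 + U)
-3679 + r(6, 60) = -3679 + (-27 + 60) = -3679 + 33 = -3646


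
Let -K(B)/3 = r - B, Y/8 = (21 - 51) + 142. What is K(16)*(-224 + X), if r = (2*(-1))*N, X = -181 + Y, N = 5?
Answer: 38298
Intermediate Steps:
Y = 896 (Y = 8*((21 - 51) + 142) = 8*(-30 + 142) = 8*112 = 896)
X = 715 (X = -181 + 896 = 715)
r = -10 (r = (2*(-1))*5 = -2*5 = -10)
K(B) = 30 + 3*B (K(B) = -3*(-10 - B) = 30 + 3*B)
K(16)*(-224 + X) = (30 + 3*16)*(-224 + 715) = (30 + 48)*491 = 78*491 = 38298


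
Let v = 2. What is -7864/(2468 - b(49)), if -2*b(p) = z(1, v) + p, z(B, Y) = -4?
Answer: -15728/4981 ≈ -3.1576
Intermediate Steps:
b(p) = 2 - p/2 (b(p) = -(-4 + p)/2 = 2 - p/2)
-7864/(2468 - b(49)) = -7864/(2468 - (2 - ½*49)) = -7864/(2468 - (2 - 49/2)) = -7864/(2468 - 1*(-45/2)) = -7864/(2468 + 45/2) = -7864/4981/2 = -7864*2/4981 = -15728/4981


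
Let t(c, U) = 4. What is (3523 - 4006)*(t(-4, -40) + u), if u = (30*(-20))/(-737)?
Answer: -1713684/737 ≈ -2325.2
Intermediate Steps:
u = 600/737 (u = -600*(-1/737) = 600/737 ≈ 0.81411)
(3523 - 4006)*(t(-4, -40) + u) = (3523 - 4006)*(4 + 600/737) = -483*3548/737 = -1713684/737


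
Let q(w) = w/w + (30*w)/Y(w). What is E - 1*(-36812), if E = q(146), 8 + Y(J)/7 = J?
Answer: 5927623/161 ≈ 36818.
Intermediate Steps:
Y(J) = -56 + 7*J
q(w) = 1 + 30*w/(-56 + 7*w) (q(w) = w/w + (30*w)/(-56 + 7*w) = 1 + 30*w/(-56 + 7*w))
E = 891/161 (E = (-56 + 37*146)/(7*(-8 + 146)) = (⅐)*(-56 + 5402)/138 = (⅐)*(1/138)*5346 = 891/161 ≈ 5.5342)
E - 1*(-36812) = 891/161 - 1*(-36812) = 891/161 + 36812 = 5927623/161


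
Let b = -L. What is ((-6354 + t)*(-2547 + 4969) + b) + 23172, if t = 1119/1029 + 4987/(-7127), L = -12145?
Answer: -5361666787653/349223 ≈ -1.5353e+7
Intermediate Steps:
t = 947830/2444561 (t = 1119*(1/1029) + 4987*(-1/7127) = 373/343 - 4987/7127 = 947830/2444561 ≈ 0.38773)
b = 12145 (b = -1*(-12145) = 12145)
((-6354 + t)*(-2547 + 4969) + b) + 23172 = ((-6354 + 947830/2444561)*(-2547 + 4969) + 12145) + 23172 = (-15531792764/2444561*2422 + 12145) + 23172 = (-5374000296344/349223 + 12145) + 23172 = -5369758983009/349223 + 23172 = -5361666787653/349223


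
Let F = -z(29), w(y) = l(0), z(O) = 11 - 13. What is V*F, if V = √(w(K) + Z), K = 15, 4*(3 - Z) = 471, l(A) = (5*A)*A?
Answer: 3*I*√51 ≈ 21.424*I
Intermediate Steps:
z(O) = -2
l(A) = 5*A²
Z = -459/4 (Z = 3 - ¼*471 = 3 - 471/4 = -459/4 ≈ -114.75)
w(y) = 0 (w(y) = 5*0² = 5*0 = 0)
F = 2 (F = -1*(-2) = 2)
V = 3*I*√51/2 (V = √(0 - 459/4) = √(-459/4) = 3*I*√51/2 ≈ 10.712*I)
V*F = (3*I*√51/2)*2 = 3*I*√51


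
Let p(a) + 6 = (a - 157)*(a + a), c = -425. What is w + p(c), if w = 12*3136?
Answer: 532326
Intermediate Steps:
p(a) = -6 + 2*a*(-157 + a) (p(a) = -6 + (a - 157)*(a + a) = -6 + (-157 + a)*(2*a) = -6 + 2*a*(-157 + a))
w = 37632
w + p(c) = 37632 + (-6 - 314*(-425) + 2*(-425)²) = 37632 + (-6 + 133450 + 2*180625) = 37632 + (-6 + 133450 + 361250) = 37632 + 494694 = 532326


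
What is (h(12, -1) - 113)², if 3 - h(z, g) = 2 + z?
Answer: 15376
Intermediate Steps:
h(z, g) = 1 - z (h(z, g) = 3 - (2 + z) = 3 + (-2 - z) = 1 - z)
(h(12, -1) - 113)² = ((1 - 1*12) - 113)² = ((1 - 12) - 113)² = (-11 - 113)² = (-124)² = 15376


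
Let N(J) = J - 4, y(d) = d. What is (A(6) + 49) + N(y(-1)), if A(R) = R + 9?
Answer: 59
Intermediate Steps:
N(J) = -4 + J
A(R) = 9 + R
(A(6) + 49) + N(y(-1)) = ((9 + 6) + 49) + (-4 - 1) = (15 + 49) - 5 = 64 - 5 = 59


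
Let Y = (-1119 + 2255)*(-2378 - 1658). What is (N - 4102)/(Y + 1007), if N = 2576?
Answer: 1526/4583889 ≈ 0.00033290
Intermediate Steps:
Y = -4584896 (Y = 1136*(-4036) = -4584896)
(N - 4102)/(Y + 1007) = (2576 - 4102)/(-4584896 + 1007) = -1526/(-4583889) = -1526*(-1/4583889) = 1526/4583889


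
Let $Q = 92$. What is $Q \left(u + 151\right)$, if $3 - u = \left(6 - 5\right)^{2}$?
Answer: $14076$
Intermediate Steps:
$u = 2$ ($u = 3 - \left(6 - 5\right)^{2} = 3 - 1^{2} = 3 - 1 = 2$)
$Q \left(u + 151\right) = 92 \left(2 + 151\right) = 92 \cdot 153 = 14076$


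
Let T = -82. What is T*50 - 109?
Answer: -4209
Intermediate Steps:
T*50 - 109 = -82*50 - 109 = -4100 - 109 = -4209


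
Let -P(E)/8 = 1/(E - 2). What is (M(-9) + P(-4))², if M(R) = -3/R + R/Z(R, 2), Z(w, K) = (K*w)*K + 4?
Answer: 34969/9216 ≈ 3.7944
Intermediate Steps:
P(E) = -8/(-2 + E) (P(E) = -8/(E - 2) = -8/(-2 + E))
Z(w, K) = 4 + w*K² (Z(w, K) = w*K² + 4 = 4 + w*K²)
M(R) = -3/R + R/(4 + 4*R) (M(R) = -3/R + R/(4 + R*2²) = -3/R + R/(4 + R*4) = -3/R + R/(4 + 4*R))
(M(-9) + P(-4))² = ((¼)*(-12 + (-9)² - 12*(-9))/(-9*(1 - 9)) - 8/(-2 - 4))² = ((¼)*(-⅑)*(-12 + 81 + 108)/(-8) - 8/(-6))² = ((¼)*(-⅑)*(-⅛)*177 - 8*(-⅙))² = (59/96 + 4/3)² = (187/96)² = 34969/9216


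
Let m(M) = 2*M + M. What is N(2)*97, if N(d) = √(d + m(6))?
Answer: 194*√5 ≈ 433.80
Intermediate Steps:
m(M) = 3*M
N(d) = √(18 + d) (N(d) = √(d + 3*6) = √(d + 18) = √(18 + d))
N(2)*97 = √(18 + 2)*97 = √20*97 = (2*√5)*97 = 194*√5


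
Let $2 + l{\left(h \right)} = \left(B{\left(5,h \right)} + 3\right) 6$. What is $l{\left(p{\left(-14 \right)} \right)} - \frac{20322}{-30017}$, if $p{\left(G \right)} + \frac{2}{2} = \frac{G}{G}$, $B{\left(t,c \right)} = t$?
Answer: $\frac{1401104}{30017} \approx 46.677$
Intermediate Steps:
$p{\left(G \right)} = 0$ ($p{\left(G \right)} = -1 + \frac{G}{G} = -1 + 1 = 0$)
$l{\left(h \right)} = 46$ ($l{\left(h \right)} = -2 + \left(5 + 3\right) 6 = -2 + 8 \cdot 6 = -2 + 48 = 46$)
$l{\left(p{\left(-14 \right)} \right)} - \frac{20322}{-30017} = 46 - \frac{20322}{-30017} = 46 - 20322 \left(- \frac{1}{30017}\right) = 46 - - \frac{20322}{30017} = 46 + \frac{20322}{30017} = \frac{1401104}{30017}$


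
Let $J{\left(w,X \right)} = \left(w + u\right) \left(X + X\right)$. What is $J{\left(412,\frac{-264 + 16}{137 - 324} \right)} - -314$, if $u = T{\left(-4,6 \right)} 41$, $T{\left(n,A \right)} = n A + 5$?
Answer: $- \frac{123314}{187} \approx -659.43$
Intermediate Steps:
$T{\left(n,A \right)} = 5 + A n$ ($T{\left(n,A \right)} = A n + 5 = 5 + A n$)
$u = -779$ ($u = \left(5 + 6 \left(-4\right)\right) 41 = \left(5 - 24\right) 41 = \left(-19\right) 41 = -779$)
$J{\left(w,X \right)} = 2 X \left(-779 + w\right)$ ($J{\left(w,X \right)} = \left(w - 779\right) \left(X + X\right) = \left(-779 + w\right) 2 X = 2 X \left(-779 + w\right)$)
$J{\left(412,\frac{-264 + 16}{137 - 324} \right)} - -314 = 2 \frac{-264 + 16}{137 - 324} \left(-779 + 412\right) - -314 = 2 \left(- \frac{248}{-187}\right) \left(-367\right) + 314 = 2 \left(\left(-248\right) \left(- \frac{1}{187}\right)\right) \left(-367\right) + 314 = 2 \cdot \frac{248}{187} \left(-367\right) + 314 = - \frac{182032}{187} + 314 = - \frac{123314}{187}$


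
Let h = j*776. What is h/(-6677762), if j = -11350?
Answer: 4403800/3338881 ≈ 1.3189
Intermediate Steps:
h = -8807600 (h = -11350*776 = -8807600)
h/(-6677762) = -8807600/(-6677762) = -8807600*(-1/6677762) = 4403800/3338881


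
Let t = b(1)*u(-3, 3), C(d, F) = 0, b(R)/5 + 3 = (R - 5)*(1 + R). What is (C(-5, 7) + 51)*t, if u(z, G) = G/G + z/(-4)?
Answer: -19635/4 ≈ -4908.8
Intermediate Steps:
u(z, G) = 1 - z/4 (u(z, G) = 1 + z*(-1/4) = 1 - z/4)
b(R) = -15 + 5*(1 + R)*(-5 + R) (b(R) = -15 + 5*((R - 5)*(1 + R)) = -15 + 5*((-5 + R)*(1 + R)) = -15 + 5*((1 + R)*(-5 + R)) = -15 + 5*(1 + R)*(-5 + R))
t = -385/4 (t = (-40 - 20*1 + 5*1**2)*(1 - 1/4*(-3)) = (-40 - 20 + 5*1)*(1 + 3/4) = (-40 - 20 + 5)*(7/4) = -55*7/4 = -385/4 ≈ -96.250)
(C(-5, 7) + 51)*t = (0 + 51)*(-385/4) = 51*(-385/4) = -19635/4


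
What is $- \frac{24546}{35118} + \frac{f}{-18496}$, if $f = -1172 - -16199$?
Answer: $- \frac{163620167}{108257088} \approx -1.5114$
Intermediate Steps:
$f = 15027$ ($f = -1172 + 16199 = 15027$)
$- \frac{24546}{35118} + \frac{f}{-18496} = - \frac{24546}{35118} + \frac{15027}{-18496} = \left(-24546\right) \frac{1}{35118} + 15027 \left(- \frac{1}{18496}\right) = - \frac{4091}{5853} - \frac{15027}{18496} = - \frac{163620167}{108257088}$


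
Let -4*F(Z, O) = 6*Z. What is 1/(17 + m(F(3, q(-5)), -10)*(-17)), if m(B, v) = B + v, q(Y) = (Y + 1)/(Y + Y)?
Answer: 2/527 ≈ 0.0037951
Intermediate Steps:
q(Y) = (1 + Y)/(2*Y) (q(Y) = (1 + Y)/((2*Y)) = (1 + Y)*(1/(2*Y)) = (1 + Y)/(2*Y))
F(Z, O) = -3*Z/2
1/(17 + m(F(3, q(-5)), -10)*(-17)) = 1/(17 + (-3/2*3 - 10)*(-17)) = 1/(17 + (-9/2 - 10)*(-17)) = 1/(17 - 29/2*(-17)) = 1/(17 + 493/2) = 1/(527/2) = 2/527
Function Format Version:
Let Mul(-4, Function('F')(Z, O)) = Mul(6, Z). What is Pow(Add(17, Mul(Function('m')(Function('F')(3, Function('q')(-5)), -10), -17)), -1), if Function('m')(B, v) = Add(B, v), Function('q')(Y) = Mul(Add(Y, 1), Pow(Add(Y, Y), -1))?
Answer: Rational(2, 527) ≈ 0.0037951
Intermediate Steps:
Function('q')(Y) = Mul(Rational(1, 2), Pow(Y, -1), Add(1, Y)) (Function('q')(Y) = Mul(Add(1, Y), Pow(Mul(2, Y), -1)) = Mul(Add(1, Y), Mul(Rational(1, 2), Pow(Y, -1))) = Mul(Rational(1, 2), Pow(Y, -1), Add(1, Y)))
Function('F')(Z, O) = Mul(Rational(-3, 2), Z) (Function('F')(Z, O) = Mul(Rational(-1, 4), Mul(6, Z)) = Mul(Rational(-3, 2), Z))
Pow(Add(17, Mul(Function('m')(Function('F')(3, Function('q')(-5)), -10), -17)), -1) = Pow(Add(17, Mul(Add(Mul(Rational(-3, 2), 3), -10), -17)), -1) = Pow(Add(17, Mul(Add(Rational(-9, 2), -10), -17)), -1) = Pow(Add(17, Mul(Rational(-29, 2), -17)), -1) = Pow(Add(17, Rational(493, 2)), -1) = Pow(Rational(527, 2), -1) = Rational(2, 527)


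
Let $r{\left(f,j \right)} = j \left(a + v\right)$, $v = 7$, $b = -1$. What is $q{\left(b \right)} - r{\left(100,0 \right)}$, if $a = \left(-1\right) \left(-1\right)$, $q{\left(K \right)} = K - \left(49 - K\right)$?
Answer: $-51$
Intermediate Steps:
$q{\left(K \right)} = -49 + 2 K$ ($q{\left(K \right)} = K + \left(-49 + K\right) = -49 + 2 K$)
$a = 1$
$r{\left(f,j \right)} = 8 j$ ($r{\left(f,j \right)} = j \left(1 + 7\right) = j 8 = 8 j$)
$q{\left(b \right)} - r{\left(100,0 \right)} = \left(-49 + 2 \left(-1\right)\right) - 8 \cdot 0 = \left(-49 - 2\right) - 0 = -51 + 0 = -51$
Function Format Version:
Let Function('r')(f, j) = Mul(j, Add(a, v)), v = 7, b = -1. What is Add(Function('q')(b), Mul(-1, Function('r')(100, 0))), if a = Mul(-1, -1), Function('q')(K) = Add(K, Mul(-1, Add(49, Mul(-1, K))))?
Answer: -51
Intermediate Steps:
Function('q')(K) = Add(-49, Mul(2, K)) (Function('q')(K) = Add(K, Add(-49, K)) = Add(-49, Mul(2, K)))
a = 1
Function('r')(f, j) = Mul(8, j) (Function('r')(f, j) = Mul(j, Add(1, 7)) = Mul(j, 8) = Mul(8, j))
Add(Function('q')(b), Mul(-1, Function('r')(100, 0))) = Add(Add(-49, Mul(2, -1)), Mul(-1, Mul(8, 0))) = Add(Add(-49, -2), Mul(-1, 0)) = Add(-51, 0) = -51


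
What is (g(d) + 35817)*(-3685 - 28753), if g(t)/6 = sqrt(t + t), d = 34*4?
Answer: -1161831846 - 778512*sqrt(17) ≈ -1.1650e+9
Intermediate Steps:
d = 136
g(t) = 6*sqrt(2)*sqrt(t) (g(t) = 6*sqrt(t + t) = 6*sqrt(2*t) = 6*(sqrt(2)*sqrt(t)) = 6*sqrt(2)*sqrt(t))
(g(d) + 35817)*(-3685 - 28753) = (6*sqrt(2)*sqrt(136) + 35817)*(-3685 - 28753) = (6*sqrt(2)*(2*sqrt(34)) + 35817)*(-32438) = (24*sqrt(17) + 35817)*(-32438) = (35817 + 24*sqrt(17))*(-32438) = -1161831846 - 778512*sqrt(17)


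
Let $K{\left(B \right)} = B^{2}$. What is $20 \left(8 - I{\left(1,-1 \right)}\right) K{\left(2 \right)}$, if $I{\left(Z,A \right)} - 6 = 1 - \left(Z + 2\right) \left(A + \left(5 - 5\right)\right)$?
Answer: $-160$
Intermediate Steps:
$I{\left(Z,A \right)} = 7 - A \left(2 + Z\right)$ ($I{\left(Z,A \right)} = 6 - \left(-1 + \left(Z + 2\right) \left(A + \left(5 - 5\right)\right)\right) = 6 - \left(-1 + \left(2 + Z\right) \left(A + 0\right)\right) = 6 - \left(-1 + \left(2 + Z\right) A\right) = 6 - \left(-1 + A \left(2 + Z\right)\right) = 7 - A \left(2 + Z\right)$)
$20 \left(8 - I{\left(1,-1 \right)}\right) K{\left(2 \right)} = 20 \left(8 - \left(7 - -2 - \left(-1\right) 1\right)\right) 2^{2} = 20 \left(8 - \left(7 + 2 + 1\right)\right) 4 = 20 \left(8 - 10\right) 4 = 20 \left(-2\right) 4 = \left(-40\right) 4 = -160$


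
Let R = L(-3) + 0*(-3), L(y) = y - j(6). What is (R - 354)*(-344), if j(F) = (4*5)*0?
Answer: 122808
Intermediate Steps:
j(F) = 0 (j(F) = 20*0 = 0)
L(y) = y (L(y) = y - 1*0 = y + 0 = y)
R = -3 (R = -3 + 0*(-3) = -3 + 0 = -3)
(R - 354)*(-344) = (-3 - 354)*(-344) = -357*(-344) = 122808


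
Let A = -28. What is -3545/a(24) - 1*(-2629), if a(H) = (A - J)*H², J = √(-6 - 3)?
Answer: 300235583/114192 - 3545*I/152256 ≈ 2629.2 - 0.023283*I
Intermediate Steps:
J = 3*I (J = √(-9) = 3*I ≈ 3.0*I)
a(H) = H²*(-28 - 3*I) (a(H) = (-28 - 3*I)*H² = H²*(-28 - 3*I))
-3545/a(24) - 1*(-2629) = -(-24815/114192 + 3545*I/152256) - 1*(-2629) = -(-24815/114192 + 3545*I/152256) + 2629 = -3545*(-16128 + 1728*I)/263098368 + 2629 = 2629 - 3545*(-16128 + 1728*I)/263098368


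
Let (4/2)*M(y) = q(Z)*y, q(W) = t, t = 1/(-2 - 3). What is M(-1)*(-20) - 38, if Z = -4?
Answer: -40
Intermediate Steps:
t = -1/5 (t = 1/(-5) = -1/5 ≈ -0.20000)
q(W) = -1/5
M(y) = -y/10 (M(y) = (-y/5)/2 = -y/10)
M(-1)*(-20) - 38 = -1/10*(-1)*(-20) - 38 = (1/10)*(-20) - 38 = -2 - 38 = -40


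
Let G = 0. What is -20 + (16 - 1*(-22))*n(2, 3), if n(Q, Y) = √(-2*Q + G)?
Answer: -20 + 76*I ≈ -20.0 + 76.0*I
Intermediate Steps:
n(Q, Y) = √2*√(-Q) (n(Q, Y) = √(-2*Q + 0) = √(-2*Q) = √2*√(-Q))
-20 + (16 - 1*(-22))*n(2, 3) = -20 + (16 - 1*(-22))*(√2*√(-1*2)) = -20 + (16 + 22)*(√2*√(-2)) = -20 + 38*(√2*(I*√2)) = -20 + 38*(2*I) = -20 + 76*I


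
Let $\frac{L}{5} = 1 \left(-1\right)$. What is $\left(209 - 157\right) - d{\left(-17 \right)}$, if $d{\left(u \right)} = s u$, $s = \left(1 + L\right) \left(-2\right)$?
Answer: $188$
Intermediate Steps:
$L = -5$ ($L = 5 \cdot 1 \left(-1\right) = 5 \left(-1\right) = -5$)
$s = 8$ ($s = \left(1 - 5\right) \left(-2\right) = \left(-4\right) \left(-2\right) = 8$)
$d{\left(u \right)} = 8 u$
$\left(209 - 157\right) - d{\left(-17 \right)} = \left(209 - 157\right) - 8 \left(-17\right) = 52 - -136 = 52 + 136 = 188$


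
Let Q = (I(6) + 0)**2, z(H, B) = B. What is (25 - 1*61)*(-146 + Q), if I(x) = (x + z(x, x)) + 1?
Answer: -828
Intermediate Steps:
I(x) = 1 + 2*x (I(x) = (x + x) + 1 = 2*x + 1 = 1 + 2*x)
Q = 169 (Q = ((1 + 2*6) + 0)**2 = ((1 + 12) + 0)**2 = (13 + 0)**2 = 13**2 = 169)
(25 - 1*61)*(-146 + Q) = (25 - 1*61)*(-146 + 169) = (25 - 61)*23 = -36*23 = -828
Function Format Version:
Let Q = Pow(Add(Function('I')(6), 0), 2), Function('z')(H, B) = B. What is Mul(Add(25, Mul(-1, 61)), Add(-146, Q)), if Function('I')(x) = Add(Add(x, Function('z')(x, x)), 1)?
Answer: -828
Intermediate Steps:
Function('I')(x) = Add(1, Mul(2, x)) (Function('I')(x) = Add(Add(x, x), 1) = Add(Mul(2, x), 1) = Add(1, Mul(2, x)))
Q = 169 (Q = Pow(Add(Add(1, Mul(2, 6)), 0), 2) = Pow(Add(Add(1, 12), 0), 2) = Pow(Add(13, 0), 2) = Pow(13, 2) = 169)
Mul(Add(25, Mul(-1, 61)), Add(-146, Q)) = Mul(Add(25, Mul(-1, 61)), Add(-146, 169)) = Mul(Add(25, -61), 23) = Mul(-36, 23) = -828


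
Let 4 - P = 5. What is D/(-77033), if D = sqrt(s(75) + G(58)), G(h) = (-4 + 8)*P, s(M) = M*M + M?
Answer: -8*sqrt(89)/77033 ≈ -0.00097973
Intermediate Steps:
P = -1 (P = 4 - 1*5 = 4 - 5 = -1)
s(M) = M + M**2 (s(M) = M**2 + M = M + M**2)
G(h) = -4 (G(h) = (-4 + 8)*(-1) = 4*(-1) = -4)
D = 8*sqrt(89) (D = sqrt(75*(1 + 75) - 4) = sqrt(75*76 - 4) = sqrt(5700 - 4) = sqrt(5696) = 8*sqrt(89) ≈ 75.472)
D/(-77033) = (8*sqrt(89))/(-77033) = (8*sqrt(89))*(-1/77033) = -8*sqrt(89)/77033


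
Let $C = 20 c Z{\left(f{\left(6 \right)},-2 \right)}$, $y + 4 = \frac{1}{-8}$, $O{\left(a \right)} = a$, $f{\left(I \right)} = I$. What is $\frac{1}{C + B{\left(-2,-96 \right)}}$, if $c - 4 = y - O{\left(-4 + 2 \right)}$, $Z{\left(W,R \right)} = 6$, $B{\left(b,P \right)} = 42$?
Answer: $\frac{1}{267} \approx 0.0037453$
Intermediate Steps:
$y = - \frac{33}{8}$ ($y = -4 + \frac{1}{-8} = -4 - \frac{1}{8} = - \frac{33}{8} \approx -4.125$)
$c = \frac{15}{8}$ ($c = 4 - \frac{17}{8} = \frac{15}{8} \approx 1.875$)
$C = 225$ ($C = 20 \cdot \frac{15}{8} \cdot 6 = \frac{75}{2} \cdot 6 = 225$)
$\frac{1}{C + B{\left(-2,-96 \right)}} = \frac{1}{225 + 42} = \frac{1}{267}$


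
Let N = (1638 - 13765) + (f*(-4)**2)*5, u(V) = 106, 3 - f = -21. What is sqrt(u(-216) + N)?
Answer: I*sqrt(10101) ≈ 100.5*I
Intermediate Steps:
f = 24 (f = 3 - 1*(-21) = 3 + 21 = 24)
N = -10207 (N = (1638 - 13765) + (24*(-4)**2)*5 = -12127 + (24*16)*5 = -12127 + 384*5 = -12127 + 1920 = -10207)
sqrt(u(-216) + N) = sqrt(106 - 10207) = sqrt(-10101) = I*sqrt(10101)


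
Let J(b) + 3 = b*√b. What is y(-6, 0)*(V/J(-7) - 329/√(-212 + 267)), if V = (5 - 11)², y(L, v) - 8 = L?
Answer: 2*(-2303*√385 + 1980*I + 987*I*√55)/(55*(-3*I + 7*√7)) ≈ -89.338 + 3.7882*I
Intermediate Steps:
J(b) = -3 + b^(3/2) (J(b) = -3 + b*√b = -3 + b^(3/2))
y(L, v) = 8 + L
V = 36 (V = (-6)² = 36)
y(-6, 0)*(V/J(-7) - 329/√(-212 + 267)) = (8 - 6)*(36/(-3 + (-7)^(3/2)) - 329/√(-212 + 267)) = 2*(36/(-3 - 7*I*√7) - 329*√55/55) = 72/(-3 - 7*I*√7) - 658*√55/55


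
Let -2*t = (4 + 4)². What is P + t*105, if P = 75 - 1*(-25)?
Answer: -3260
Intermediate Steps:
t = -32 (t = -(4 + 4)²/2 = -½*8² = -½*64 = -32)
P = 100 (P = 75 + 25 = 100)
P + t*105 = 100 - 32*105 = 100 - 3360 = -3260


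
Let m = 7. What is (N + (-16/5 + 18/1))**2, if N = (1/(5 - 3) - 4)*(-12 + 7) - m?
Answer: 64009/100 ≈ 640.09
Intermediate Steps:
N = 21/2 (N = (1/(5 - 3) - 4)*(-12 + 7) - 1*7 = (1/2 - 4)*(-5) - 7 = -7/2*(-5) - 7 = 35/2 - 7 = 21/2 ≈ 10.500)
(N + (-16/5 + 18/1))**2 = (21/2 + (-16/5 + 18/1))**2 = (21/2 + (-16*1/5 + 18*1))**2 = (21/2 + (-16/5 + 18))**2 = (21/2 + 74/5)**2 = (253/10)**2 = 64009/100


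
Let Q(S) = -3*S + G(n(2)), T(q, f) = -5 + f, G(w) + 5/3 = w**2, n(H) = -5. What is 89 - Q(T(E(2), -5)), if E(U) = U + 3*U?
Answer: 107/3 ≈ 35.667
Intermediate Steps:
G(w) = -5/3 + w**2
E(U) = 4*U
Q(S) = 70/3 - 3*S (Q(S) = -3*S + (-5/3 + (-5)**2) = -3*S + (-5/3 + 25) = -3*S + 70/3 = 70/3 - 3*S)
89 - Q(T(E(2), -5)) = 89 - (70/3 - 3*(-5 - 5)) = 89 - (70/3 - 3*(-10)) = 89 - (70/3 + 30) = 89 - 1*160/3 = 89 - 160/3 = 107/3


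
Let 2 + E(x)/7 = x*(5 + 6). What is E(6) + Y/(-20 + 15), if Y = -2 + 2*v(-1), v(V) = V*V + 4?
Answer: 2232/5 ≈ 446.40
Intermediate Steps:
v(V) = 4 + V² (v(V) = V² + 4 = 4 + V²)
E(x) = -14 + 77*x (E(x) = -14 + 7*(x*(5 + 6)) = -14 + 7*(x*11) = -14 + 7*(11*x) = -14 + 77*x)
Y = 8 (Y = -2 + 2*(4 + (-1)²) = -2 + 2*(4 + 1) = -2 + 2*5 = -2 + 10 = 8)
E(6) + Y/(-20 + 15) = (-14 + 77*6) + 8/(-20 + 15) = (-14 + 462) + 8/(-5) = 448 - ⅕*8 = 448 - 8/5 = 2232/5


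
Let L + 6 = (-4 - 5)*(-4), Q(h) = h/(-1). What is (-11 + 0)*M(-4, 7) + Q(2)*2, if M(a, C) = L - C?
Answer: -257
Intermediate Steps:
Q(h) = -h (Q(h) = h*(-1) = -h)
L = 30 (L = -6 + (-4 - 5)*(-4) = -6 - 9*(-4) = -6 + 36 = 30)
M(a, C) = 30 - C
(-11 + 0)*M(-4, 7) + Q(2)*2 = (-11 + 0)*(30 - 1*7) - 1*2*2 = -11*(30 - 7) - 2*2 = -11*23 - 4 = -253 - 4 = -257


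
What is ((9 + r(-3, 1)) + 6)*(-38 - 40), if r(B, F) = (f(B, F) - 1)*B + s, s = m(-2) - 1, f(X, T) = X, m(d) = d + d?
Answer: -1716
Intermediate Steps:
m(d) = 2*d
s = -5 (s = 2*(-2) - 1 = -4 - 1 = -5)
r(B, F) = -5 + B*(-1 + B) (r(B, F) = (B - 1)*B - 5 = (-1 + B)*B - 5 = B*(-1 + B) - 5 = -5 + B*(-1 + B))
((9 + r(-3, 1)) + 6)*(-38 - 40) = ((9 + (-5 + (-3)² - 1*(-3))) + 6)*(-38 - 40) = ((9 + (-5 + 9 + 3)) + 6)*(-78) = ((9 + 7) + 6)*(-78) = (16 + 6)*(-78) = 22*(-78) = -1716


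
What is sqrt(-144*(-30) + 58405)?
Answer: 5*sqrt(2509) ≈ 250.45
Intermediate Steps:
sqrt(-144*(-30) + 58405) = sqrt(4320 + 58405) = sqrt(62725) = 5*sqrt(2509)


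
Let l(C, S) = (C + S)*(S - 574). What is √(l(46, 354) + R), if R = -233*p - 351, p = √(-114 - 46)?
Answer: √(-88351 - 932*I*√10) ≈ 4.957 - 297.28*I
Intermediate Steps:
l(C, S) = (-574 + S)*(C + S) (l(C, S) = (C + S)*(-574 + S) = (-574 + S)*(C + S))
p = 4*I*√10 (p = √(-160) = 4*I*√10 ≈ 12.649*I)
R = -351 - 932*I*√10 (R = -932*I*√10 - 351 = -351 - 932*I*√10 ≈ -351.0 - 2947.2*I)
√(l(46, 354) + R) = √((354² - 574*46 - 574*354 + 46*354) + (-351 - 932*I*√10)) = √((125316 - 26404 - 203196 + 16284) + (-351 - 932*I*√10)) = √(-88000 + (-351 - 932*I*√10)) = √(-88351 - 932*I*√10)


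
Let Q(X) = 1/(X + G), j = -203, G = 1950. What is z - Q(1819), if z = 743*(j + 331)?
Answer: 358446975/3769 ≈ 95104.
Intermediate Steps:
z = 95104 (z = 743*(-203 + 331) = 743*128 = 95104)
Q(X) = 1/(1950 + X) (Q(X) = 1/(X + 1950) = 1/(1950 + X))
z - Q(1819) = 95104 - 1/(1950 + 1819) = 95104 - 1/3769 = 358446975/3769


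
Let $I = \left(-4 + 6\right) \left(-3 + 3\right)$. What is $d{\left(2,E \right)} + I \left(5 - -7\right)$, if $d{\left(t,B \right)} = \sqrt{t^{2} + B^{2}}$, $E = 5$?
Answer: $\sqrt{29} \approx 5.3852$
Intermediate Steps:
$d{\left(t,B \right)} = \sqrt{B^{2} + t^{2}}$
$I = 0$ ($I = 2 \cdot 0 = 0$)
$d{\left(2,E \right)} + I \left(5 - -7\right) = \sqrt{5^{2} + 2^{2}} + 0 \left(5 - -7\right) = \sqrt{25 + 4} + 0 \left(5 + 7\right) = \sqrt{29} + 0 \cdot 12 = \sqrt{29} + 0 = \sqrt{29}$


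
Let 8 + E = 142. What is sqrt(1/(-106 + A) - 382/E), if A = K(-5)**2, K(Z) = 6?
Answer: 3*I*sqrt(7002170)/4690 ≈ 1.6926*I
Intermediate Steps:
E = 134 (E = -8 + 142 = 134)
A = 36 (A = 6**2 = 36)
sqrt(1/(-106 + A) - 382/E) = sqrt(1/(-106 + 36) - 382/134) = sqrt(1/(-70) - 382*1/134) = sqrt(-1/70 - 191/67) = sqrt(-13437/4690) = 3*I*sqrt(7002170)/4690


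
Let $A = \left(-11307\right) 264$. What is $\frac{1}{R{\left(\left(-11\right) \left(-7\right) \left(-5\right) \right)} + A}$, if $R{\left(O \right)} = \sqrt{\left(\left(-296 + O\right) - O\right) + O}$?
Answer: $- \frac{995016}{2970170520995} - \frac{i \sqrt{681}}{8910511562985} \approx -3.35 \cdot 10^{-7} - 2.9287 \cdot 10^{-12} i$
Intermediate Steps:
$R{\left(O \right)} = \sqrt{-296 + O}$
$A = -2985048$
$\frac{1}{R{\left(\left(-11\right) \left(-7\right) \left(-5\right) \right)} + A} = \frac{1}{\sqrt{-296 + \left(-11\right) \left(-7\right) \left(-5\right)} - 2985048} = \frac{1}{\sqrt{-296 + 77 \left(-5\right)} - 2985048} = \frac{1}{\sqrt{-296 - 385} - 2985048} = \frac{1}{\sqrt{-681} - 2985048} = \frac{1}{i \sqrt{681} - 2985048} = \frac{1}{-2985048 + i \sqrt{681}}$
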